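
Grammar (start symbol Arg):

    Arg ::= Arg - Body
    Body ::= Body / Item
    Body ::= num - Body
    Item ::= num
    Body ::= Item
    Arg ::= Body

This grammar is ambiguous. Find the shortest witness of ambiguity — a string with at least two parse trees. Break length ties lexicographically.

length 1: no string has ≥2 trees
length 3: num - num has 2 parse trees

Two derivations of num - num:
  Arg ⇒ Arg - Body ⇒ Body - Body ⇒ Item - Body ⇒ num - Body ⇒ num - Item ⇒ num - num
  Arg ⇒ Body ⇒ num - Body ⇒ num - Item ⇒ num - num

num - num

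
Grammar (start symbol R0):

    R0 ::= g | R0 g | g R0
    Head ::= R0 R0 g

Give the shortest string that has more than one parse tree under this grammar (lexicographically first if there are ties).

g g

length 1: no string has ≥2 trees
length 2: g g has 2 parse trees

Two derivations of g g:
  R0 ⇒ R0 g ⇒ g g
  R0 ⇒ g R0 ⇒ g g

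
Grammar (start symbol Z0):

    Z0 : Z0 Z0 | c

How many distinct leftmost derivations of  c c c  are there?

Parse trees for c c c:
  [Z0 [Z0 c] [Z0 [Z0 c] [Z0 c]]]
  [Z0 [Z0 [Z0 c] [Z0 c]] [Z0 c]]

2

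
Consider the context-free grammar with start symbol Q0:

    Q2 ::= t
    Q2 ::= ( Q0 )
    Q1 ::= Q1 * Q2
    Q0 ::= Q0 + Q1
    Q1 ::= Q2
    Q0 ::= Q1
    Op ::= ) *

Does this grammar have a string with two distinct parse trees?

Unambiguous

(Op is unreachable from Q0, so its rules don't affect L(Q0).) The grammar is stratified — Q0 handles '+' (left-recursive), Q1 handles '*', Q2 atoms. Each operator has a fixed associativity and precedence level, so every string has one parse.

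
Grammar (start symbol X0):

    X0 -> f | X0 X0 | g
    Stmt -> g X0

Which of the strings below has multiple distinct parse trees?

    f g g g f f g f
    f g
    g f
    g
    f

f g g g f f g f

f g g g f f g f: 429 trees
f g: 1 tree
g f: 1 tree
g: 1 tree
f: 1 tree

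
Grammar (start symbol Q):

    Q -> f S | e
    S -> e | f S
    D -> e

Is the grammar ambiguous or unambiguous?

Unambiguous

(D is unreachable from Q, so its rules don't affect L(Q).) Each reachable nonterminal has at most one production per leading terminal, and all productions are right-linear; the derivation is determined token-by-token.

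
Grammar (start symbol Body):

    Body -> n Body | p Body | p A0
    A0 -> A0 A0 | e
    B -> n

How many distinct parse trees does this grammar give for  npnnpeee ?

Parse trees for npnnpeee:
  [Body n [Body p [Body n [Body n [Body p [A0 [A0 e] [A0 [A0 e] [A0 e]]]]]]]]
  [Body n [Body p [Body n [Body n [Body p [A0 [A0 [A0 e] [A0 e]] [A0 e]]]]]]]

2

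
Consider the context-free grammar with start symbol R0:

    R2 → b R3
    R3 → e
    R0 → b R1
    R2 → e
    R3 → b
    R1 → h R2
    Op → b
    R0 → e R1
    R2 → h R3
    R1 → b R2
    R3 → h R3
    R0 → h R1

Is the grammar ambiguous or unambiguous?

Unambiguous

Only R0, R1, R2, R3 are reachable from R0; ignoring the rest: Each reachable nonterminal has at most one production per leading terminal, and all productions are right-linear; the derivation is determined token-by-token.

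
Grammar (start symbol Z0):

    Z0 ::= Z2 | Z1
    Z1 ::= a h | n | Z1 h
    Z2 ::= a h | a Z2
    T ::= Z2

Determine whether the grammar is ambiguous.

Witness: a h

Derivation 1: Z0 ⇒ Z2 ⇒ a h
Derivation 2: Z0 ⇒ Z1 ⇒ a h

Two distinct leftmost derivations for the same string.

Ambiguous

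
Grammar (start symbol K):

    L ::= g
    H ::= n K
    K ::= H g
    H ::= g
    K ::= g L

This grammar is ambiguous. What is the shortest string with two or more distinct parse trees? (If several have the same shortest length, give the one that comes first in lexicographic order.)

length 2: g g has 2 parse trees

Two derivations of g g:
  K ⇒ H g ⇒ g g
  K ⇒ g L ⇒ g g

g g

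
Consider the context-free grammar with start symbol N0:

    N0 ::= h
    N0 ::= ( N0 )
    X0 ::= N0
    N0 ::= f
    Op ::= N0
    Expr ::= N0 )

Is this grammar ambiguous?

Unambiguous

(Op, X0, Expr are unreachable from N0, so their rules don't affect L(N0).) Each string is a nest of matched brackets around a single atom. An opening bracket forces the recursive rule; an atom forces the base rule.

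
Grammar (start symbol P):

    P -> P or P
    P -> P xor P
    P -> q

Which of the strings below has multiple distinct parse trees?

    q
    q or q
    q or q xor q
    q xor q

q or q xor q

q: 1 tree
q or q: 1 tree
q or q xor q: 2 trees
q xor q: 1 tree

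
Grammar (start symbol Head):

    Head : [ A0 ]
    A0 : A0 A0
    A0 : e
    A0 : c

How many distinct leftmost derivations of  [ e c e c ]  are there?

5

Parse trees for [ e c e c ]:
  [Head [ [A0 [A0 e] [A0 [A0 c] [A0 [A0 e] [A0 c]]]] ]]
  [Head [ [A0 [A0 e] [A0 [A0 [A0 c] [A0 e]] [A0 c]]] ]]
  [Head [ [A0 [A0 [A0 e] [A0 c]] [A0 [A0 e] [A0 c]]] ]]
  [Head [ [A0 [A0 [A0 e] [A0 [A0 c] [A0 e]]] [A0 c]] ]]
  [Head [ [A0 [A0 [A0 [A0 e] [A0 c]] [A0 e]] [A0 c]] ]]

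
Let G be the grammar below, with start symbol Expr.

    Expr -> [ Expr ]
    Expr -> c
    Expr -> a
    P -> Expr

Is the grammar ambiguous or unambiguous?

Only Expr is reachable from Expr; ignoring the rest: L(Expr) is { openⁿ atom closeⁿ : n ≥ 0 }. The bracket depth fixes n, and the derivation is forced at every step.

Unambiguous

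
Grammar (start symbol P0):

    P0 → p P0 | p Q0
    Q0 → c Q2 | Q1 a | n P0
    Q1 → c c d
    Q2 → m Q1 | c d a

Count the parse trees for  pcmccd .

1

Parse trees for pcmccd:
  [P0 p [Q0 c [Q2 m [Q1 c c d]]]]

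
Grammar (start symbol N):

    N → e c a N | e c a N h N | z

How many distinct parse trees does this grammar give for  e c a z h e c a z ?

Parse trees for e c a z h e c a z:
  [N e c a [N z] h [N e c a [N z]]]

1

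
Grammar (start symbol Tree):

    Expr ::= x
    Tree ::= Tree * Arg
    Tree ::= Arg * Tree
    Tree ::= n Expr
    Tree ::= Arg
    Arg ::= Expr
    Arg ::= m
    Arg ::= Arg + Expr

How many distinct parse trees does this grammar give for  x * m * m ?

4

Parse trees for x * m * m:
  [Tree [Tree [Tree [Arg [Expr x]]] * [Arg m]] * [Arg m]]
  [Tree [Tree [Arg [Expr x]] * [Tree [Arg m]]] * [Arg m]]
  [Tree [Arg [Expr x]] * [Tree [Tree [Arg m]] * [Arg m]]]
  [Tree [Arg [Expr x]] * [Tree [Arg m] * [Tree [Arg m]]]]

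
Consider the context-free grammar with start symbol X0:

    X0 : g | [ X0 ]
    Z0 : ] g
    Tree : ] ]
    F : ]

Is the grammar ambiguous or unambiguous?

Only X0 is reachable from X0; ignoring the rest: L(X0) is { openⁿ atom closeⁿ : n ≥ 0 }. The bracket depth fixes n, and the derivation is forced at every step.

Unambiguous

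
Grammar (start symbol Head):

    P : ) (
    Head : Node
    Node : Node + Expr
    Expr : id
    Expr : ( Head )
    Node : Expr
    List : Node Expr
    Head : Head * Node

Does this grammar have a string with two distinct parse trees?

Only Head, Node, Expr are reachable from Head; ignoring the rest: The grammar is stratified — Head handles '*' (left-recursive), Node handles '+', Expr atoms. Each operator has a fixed associativity and precedence level, so every string has one parse.

Unambiguous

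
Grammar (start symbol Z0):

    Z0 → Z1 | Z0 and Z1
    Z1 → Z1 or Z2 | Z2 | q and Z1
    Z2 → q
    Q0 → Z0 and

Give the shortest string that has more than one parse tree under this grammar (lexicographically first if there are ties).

q and q

length 1: no string has ≥2 trees
length 3: q and q has 2 parse trees

Two derivations of q and q:
  Z0 ⇒ Z1 ⇒ q and Z1 ⇒ q and Z2 ⇒ q and q
  Z0 ⇒ Z0 and Z1 ⇒ Z1 and Z1 ⇒ Z2 and Z1 ⇒ q and Z1 ⇒ q and Z2 ⇒ q and q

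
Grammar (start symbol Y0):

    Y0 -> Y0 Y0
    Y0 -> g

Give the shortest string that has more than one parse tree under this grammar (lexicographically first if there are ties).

length 1: no string has ≥2 trees
length 2: no string has ≥2 trees
length 3: g g g has 2 parse trees

Two derivations of g g g:
  Y0 ⇒ Y0 Y0 ⇒ Y0 Y0 Y0 ⇒ g Y0 Y0 ⇒ g g Y0 ⇒ g g g
  Y0 ⇒ Y0 Y0 ⇒ g Y0 ⇒ g Y0 Y0 ⇒ g g Y0 ⇒ g g g

g g g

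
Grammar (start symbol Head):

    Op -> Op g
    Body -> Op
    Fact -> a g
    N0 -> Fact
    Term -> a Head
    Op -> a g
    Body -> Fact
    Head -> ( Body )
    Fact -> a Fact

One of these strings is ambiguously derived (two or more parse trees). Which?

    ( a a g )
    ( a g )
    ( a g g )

( a g )

( a a g ): 1 tree
( a g ): 2 trees
( a g g ): 1 tree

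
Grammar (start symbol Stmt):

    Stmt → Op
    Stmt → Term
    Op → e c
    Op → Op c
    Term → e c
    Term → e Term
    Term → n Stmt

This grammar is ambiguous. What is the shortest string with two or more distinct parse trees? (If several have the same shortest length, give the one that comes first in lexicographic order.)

length 2: e c has 2 parse trees

Two derivations of e c:
  Stmt ⇒ Op ⇒ e c
  Stmt ⇒ Term ⇒ e c

e c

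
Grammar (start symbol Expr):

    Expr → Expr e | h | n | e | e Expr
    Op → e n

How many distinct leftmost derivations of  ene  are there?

Parse trees for ene:
  [Expr [Expr e [Expr n]] e]
  [Expr e [Expr [Expr n] e]]

2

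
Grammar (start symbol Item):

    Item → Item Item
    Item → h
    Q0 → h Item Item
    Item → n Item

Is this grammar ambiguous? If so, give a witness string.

Witness: h h h

Derivation 1: Item ⇒ Item Item ⇒ Item Item Item ⇒ h Item Item ⇒ h h Item ⇒ h h h
Derivation 2: Item ⇒ Item Item ⇒ h Item ⇒ h Item Item ⇒ h h Item ⇒ h h h

Two distinct leftmost derivations for the same string.

Ambiguous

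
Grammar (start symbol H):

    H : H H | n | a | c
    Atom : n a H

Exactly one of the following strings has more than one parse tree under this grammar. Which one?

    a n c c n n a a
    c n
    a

a n c c n n a a

a n c c n n a a: 429 trees
c n: 1 tree
a: 1 tree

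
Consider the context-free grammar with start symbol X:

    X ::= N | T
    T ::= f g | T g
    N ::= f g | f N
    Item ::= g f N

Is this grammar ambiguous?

Witness: f g

Derivation 1: X ⇒ N ⇒ f g
Derivation 2: X ⇒ T ⇒ f g

Two distinct leftmost derivations for the same string.

Ambiguous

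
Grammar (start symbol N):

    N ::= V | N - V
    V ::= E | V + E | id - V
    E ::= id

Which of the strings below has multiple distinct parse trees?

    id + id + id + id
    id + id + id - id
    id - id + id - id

id + id + id + id: 1 tree
id + id + id - id: 1 tree
id - id + id - id: 3 trees

id - id + id - id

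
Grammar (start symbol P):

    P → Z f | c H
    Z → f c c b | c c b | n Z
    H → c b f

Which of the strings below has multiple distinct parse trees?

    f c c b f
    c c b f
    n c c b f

f c c b f: 1 tree
c c b f: 2 trees
n c c b f: 1 tree

c c b f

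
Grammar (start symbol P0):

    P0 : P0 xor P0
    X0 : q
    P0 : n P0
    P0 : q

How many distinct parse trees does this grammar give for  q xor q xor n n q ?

Parse trees for q xor q xor n n q:
  [P0 [P0 q] xor [P0 [P0 q] xor [P0 n [P0 n [P0 q]]]]]
  [P0 [P0 [P0 q] xor [P0 q]] xor [P0 n [P0 n [P0 q]]]]

2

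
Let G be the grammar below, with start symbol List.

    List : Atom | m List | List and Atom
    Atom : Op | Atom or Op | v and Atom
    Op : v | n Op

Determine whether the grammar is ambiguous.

Witness: v and v

Derivation 1: List ⇒ Atom ⇒ v and Atom ⇒ v and Op ⇒ v and v
Derivation 2: List ⇒ List and Atom ⇒ Atom and Atom ⇒ Op and Atom ⇒ v and Atom ⇒ v and Op ⇒ v and v

Two distinct leftmost derivations for the same string.

Ambiguous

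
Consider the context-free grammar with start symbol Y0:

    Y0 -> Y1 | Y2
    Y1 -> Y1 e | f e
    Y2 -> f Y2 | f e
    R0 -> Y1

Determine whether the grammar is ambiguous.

Ambiguous

Witness: f e

Derivation 1: Y0 ⇒ Y1 ⇒ f e
Derivation 2: Y0 ⇒ Y2 ⇒ f e

Two distinct leftmost derivations for the same string.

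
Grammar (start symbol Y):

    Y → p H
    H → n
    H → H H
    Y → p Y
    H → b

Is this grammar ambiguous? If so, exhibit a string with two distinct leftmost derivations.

Ambiguous

Witness: p b b b

Derivation 1: Y ⇒ p H ⇒ p H H ⇒ p H H H ⇒ p b H H ⇒ p b b H ⇒ p b b b
Derivation 2: Y ⇒ p H ⇒ p H H ⇒ p b H ⇒ p b H H ⇒ p b b H ⇒ p b b b

Two distinct leftmost derivations for the same string.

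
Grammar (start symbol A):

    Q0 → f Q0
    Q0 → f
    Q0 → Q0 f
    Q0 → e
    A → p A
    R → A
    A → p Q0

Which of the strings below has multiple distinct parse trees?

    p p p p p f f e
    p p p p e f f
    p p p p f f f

p p p p p f f e: 1 tree
p p p p e f f: 1 tree
p p p p f f f: 4 trees

p p p p f f f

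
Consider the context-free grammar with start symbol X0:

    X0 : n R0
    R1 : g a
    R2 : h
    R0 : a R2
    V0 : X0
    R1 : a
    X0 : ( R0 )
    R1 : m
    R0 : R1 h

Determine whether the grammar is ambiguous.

Witness: n a h

Derivation 1: X0 ⇒ n R0 ⇒ n a R2 ⇒ n a h
Derivation 2: X0 ⇒ n R0 ⇒ n R1 h ⇒ n a h

Two distinct leftmost derivations for the same string.

Ambiguous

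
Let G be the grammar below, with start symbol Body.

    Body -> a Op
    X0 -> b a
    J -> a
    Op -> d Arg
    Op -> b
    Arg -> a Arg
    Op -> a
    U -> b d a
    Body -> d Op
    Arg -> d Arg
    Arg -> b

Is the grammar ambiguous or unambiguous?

Only Body, Op, Arg are reachable from Body; ignoring the rest: Each reachable nonterminal has at most one production per leading terminal, and all productions are right-linear; the derivation is determined token-by-token.

Unambiguous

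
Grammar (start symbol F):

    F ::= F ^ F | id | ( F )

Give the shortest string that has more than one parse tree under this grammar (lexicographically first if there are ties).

length 1: no string has ≥2 trees
length 3: no string has ≥2 trees
length 5: id ^ id ^ id has 2 parse trees

Two derivations of id ^ id ^ id:
  F ⇒ F ^ F ⇒ F ^ F ^ F ⇒ id ^ F ^ F ⇒ id ^ id ^ F ⇒ id ^ id ^ id
  F ⇒ F ^ F ⇒ id ^ F ⇒ id ^ F ^ F ⇒ id ^ id ^ F ⇒ id ^ id ^ id

id ^ id ^ id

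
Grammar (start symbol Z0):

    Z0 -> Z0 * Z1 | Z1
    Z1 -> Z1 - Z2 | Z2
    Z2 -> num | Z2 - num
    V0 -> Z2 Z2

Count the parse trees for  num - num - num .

Parse trees for num - num - num:
  [Z0 [Z1 [Z1 [Z2 num]] - [Z2 [Z2 num] - num]]]
  [Z0 [Z1 [Z1 [Z1 [Z2 num]] - [Z2 num]] - [Z2 num]]]
  [Z0 [Z1 [Z1 [Z2 [Z2 num] - num]] - [Z2 num]]]
  [Z0 [Z1 [Z2 [Z2 [Z2 num] - num] - num]]]

4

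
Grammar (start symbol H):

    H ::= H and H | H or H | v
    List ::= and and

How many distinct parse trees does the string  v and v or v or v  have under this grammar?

5

Parse trees for v and v or v or v:
  [H [H v] and [H [H v] or [H [H v] or [H v]]]]
  [H [H v] and [H [H [H v] or [H v]] or [H v]]]
  [H [H [H v] and [H v]] or [H [H v] or [H v]]]
  [H [H [H v] and [H [H v] or [H v]]] or [H v]]
  [H [H [H [H v] and [H v]] or [H v]] or [H v]]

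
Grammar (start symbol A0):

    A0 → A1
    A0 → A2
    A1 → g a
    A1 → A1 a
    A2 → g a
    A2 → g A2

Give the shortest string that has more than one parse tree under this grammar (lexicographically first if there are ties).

g a

length 2: g a has 2 parse trees

Two derivations of g a:
  A0 ⇒ A1 ⇒ g a
  A0 ⇒ A2 ⇒ g a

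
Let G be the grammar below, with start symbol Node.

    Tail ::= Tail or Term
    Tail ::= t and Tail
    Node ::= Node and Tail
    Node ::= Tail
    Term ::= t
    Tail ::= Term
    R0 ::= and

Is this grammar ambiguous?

Ambiguous

Witness: t and t

Derivation 1: Node ⇒ Node and Tail ⇒ Tail and Tail ⇒ Term and Tail ⇒ t and Tail ⇒ t and Term ⇒ t and t
Derivation 2: Node ⇒ Tail ⇒ t and Tail ⇒ t and Term ⇒ t and t

Two distinct leftmost derivations for the same string.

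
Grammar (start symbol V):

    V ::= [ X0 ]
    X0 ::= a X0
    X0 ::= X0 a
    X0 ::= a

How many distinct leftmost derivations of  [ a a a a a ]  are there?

16

Parse trees for [ a a a a a ] (showing first 6 of 16):
  [V [ [X0 a [X0 a [X0 a [X0 a [X0 a]]]]] ]]
  [V [ [X0 a [X0 a [X0 a [X0 [X0 a] a]]]] ]]
  [V [ [X0 a [X0 a [X0 [X0 a [X0 a]] a]]] ]]
  [V [ [X0 a [X0 a [X0 [X0 [X0 a] a] a]]] ]]
  [V [ [X0 a [X0 [X0 a [X0 a [X0 a]]] a]] ]]
  [V [ [X0 a [X0 [X0 a [X0 [X0 a] a]] a]] ]]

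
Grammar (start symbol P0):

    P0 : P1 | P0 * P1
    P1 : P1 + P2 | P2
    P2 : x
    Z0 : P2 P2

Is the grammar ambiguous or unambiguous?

Unambiguous

(Z0 is unreachable from P0, so its rules don't affect L(P0).) P0 → P0 * P1 | P1  ;  P1 → P1 + P2 | P2  — a left-associative chain with P2 at the bottom. Each string factors uniquely by precedence.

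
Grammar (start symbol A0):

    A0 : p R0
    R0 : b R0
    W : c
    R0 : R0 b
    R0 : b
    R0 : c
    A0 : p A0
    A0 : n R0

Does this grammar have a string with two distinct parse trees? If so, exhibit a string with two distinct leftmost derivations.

Witness: n b b

Derivation 1: A0 ⇒ n R0 ⇒ n b R0 ⇒ n b b
Derivation 2: A0 ⇒ n R0 ⇒ n R0 b ⇒ n b b

Two distinct leftmost derivations for the same string.

Ambiguous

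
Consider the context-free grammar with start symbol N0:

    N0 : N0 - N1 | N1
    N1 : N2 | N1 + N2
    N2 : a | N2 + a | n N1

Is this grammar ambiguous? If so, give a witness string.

Witness: a + a

Derivation 1: N0 ⇒ N1 ⇒ N2 ⇒ N2 + a ⇒ a + a
Derivation 2: N0 ⇒ N1 ⇒ N1 + N2 ⇒ N2 + N2 ⇒ a + N2 ⇒ a + a

Two distinct leftmost derivations for the same string.

Ambiguous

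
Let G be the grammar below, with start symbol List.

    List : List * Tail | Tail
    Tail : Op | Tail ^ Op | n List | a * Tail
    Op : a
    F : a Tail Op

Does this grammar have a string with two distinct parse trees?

Ambiguous

Witness: a * a

Derivation 1: List ⇒ List * Tail ⇒ Tail * Tail ⇒ Op * Tail ⇒ a * Tail ⇒ a * Op ⇒ a * a
Derivation 2: List ⇒ Tail ⇒ a * Tail ⇒ a * Op ⇒ a * a

Two distinct leftmost derivations for the same string.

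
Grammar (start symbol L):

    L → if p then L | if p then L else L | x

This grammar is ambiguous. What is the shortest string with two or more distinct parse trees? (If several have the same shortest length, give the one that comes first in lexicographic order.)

if p then if p then x else x

length 1: no string has ≥2 trees
length 4: no string has ≥2 trees
length 6: no string has ≥2 trees
length 7: no string has ≥2 trees
length 9: if p then if p then x else x has 2 parse trees

Two derivations of if p then if p then x else x:
  L ⇒ if p then L ⇒ if p then if p then L else L ⇒ if p then if p then x else L ⇒ if p then if p then x else x
  L ⇒ if p then L else L ⇒ if p then if p then L else L ⇒ if p then if p then x else L ⇒ if p then if p then x else x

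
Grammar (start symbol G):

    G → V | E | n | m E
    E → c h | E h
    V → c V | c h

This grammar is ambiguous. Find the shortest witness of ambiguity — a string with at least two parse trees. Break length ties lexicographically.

c h

length 1: no string has ≥2 trees
length 2: c h has 2 parse trees

Two derivations of c h:
  G ⇒ V ⇒ c h
  G ⇒ E ⇒ c h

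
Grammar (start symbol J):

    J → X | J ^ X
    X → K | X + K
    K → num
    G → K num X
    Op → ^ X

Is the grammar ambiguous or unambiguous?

(G, Op are unreachable from J, so their rules don't affect L(J).) This is a standard precedence ladder (J over X over K), with each level left-recursive on its own operator ('^' at J, '+' at X). That structure is LR(1), hence unambiguous.

Unambiguous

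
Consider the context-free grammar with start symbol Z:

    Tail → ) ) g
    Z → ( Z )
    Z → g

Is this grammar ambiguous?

Only Z is reachable from Z; ignoring the rest: Each string is a nest of matched brackets around a single atom. An opening bracket forces the recursive rule; an atom forces the base rule.

Unambiguous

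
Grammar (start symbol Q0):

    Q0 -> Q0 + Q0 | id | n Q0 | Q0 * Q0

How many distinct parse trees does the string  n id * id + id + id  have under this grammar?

14

Parse trees for n id * id + id + id (showing first 6 of 14):
  [Q0 [Q0 n [Q0 [Q0 id] * [Q0 id]]] + [Q0 [Q0 id] + [Q0 id]]]
  [Q0 [Q0 [Q0 n [Q0 id]] * [Q0 id]] + [Q0 [Q0 id] + [Q0 id]]]
  [Q0 [Q0 [Q0 n [Q0 [Q0 id] * [Q0 id]]] + [Q0 id]] + [Q0 id]]
  [Q0 [Q0 [Q0 [Q0 n [Q0 id]] * [Q0 id]] + [Q0 id]] + [Q0 id]]
  [Q0 [Q0 n [Q0 [Q0 [Q0 id] * [Q0 id]] + [Q0 id]]] + [Q0 id]]
  [Q0 [Q0 n [Q0 [Q0 id] * [Q0 [Q0 id] + [Q0 id]]]] + [Q0 id]]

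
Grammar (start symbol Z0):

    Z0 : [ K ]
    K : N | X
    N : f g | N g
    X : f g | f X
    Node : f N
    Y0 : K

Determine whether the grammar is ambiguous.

Ambiguous

Witness: [ f g ]

Derivation 1: Z0 ⇒ [ K ] ⇒ [ N ] ⇒ [ f g ]
Derivation 2: Z0 ⇒ [ K ] ⇒ [ X ] ⇒ [ f g ]

Two distinct leftmost derivations for the same string.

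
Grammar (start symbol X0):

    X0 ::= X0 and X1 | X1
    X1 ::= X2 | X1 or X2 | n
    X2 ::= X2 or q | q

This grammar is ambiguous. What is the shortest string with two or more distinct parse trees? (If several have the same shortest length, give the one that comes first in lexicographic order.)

q or q

length 1: no string has ≥2 trees
length 3: q or q has 2 parse trees

Two derivations of q or q:
  X0 ⇒ X1 ⇒ X2 ⇒ X2 or q ⇒ q or q
  X0 ⇒ X1 ⇒ X1 or X2 ⇒ X2 or X2 ⇒ q or X2 ⇒ q or q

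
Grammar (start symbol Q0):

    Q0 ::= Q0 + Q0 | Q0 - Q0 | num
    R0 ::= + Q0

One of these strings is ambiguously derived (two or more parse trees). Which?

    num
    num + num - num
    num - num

num + num - num

num: 1 tree
num + num - num: 2 trees
num - num: 1 tree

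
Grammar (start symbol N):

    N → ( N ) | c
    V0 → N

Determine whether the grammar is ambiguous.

Only N is reachable from N; ignoring the rest: Each string is a nest of matched brackets around a single atom. An opening bracket forces the recursive rule; an atom forces the base rule.

Unambiguous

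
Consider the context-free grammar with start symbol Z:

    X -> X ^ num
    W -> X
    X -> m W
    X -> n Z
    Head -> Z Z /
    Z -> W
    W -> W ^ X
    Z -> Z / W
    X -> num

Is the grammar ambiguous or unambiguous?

Witness: num ^ num

Derivation 1: Z ⇒ W ⇒ X ⇒ X ^ num ⇒ num ^ num
Derivation 2: Z ⇒ W ⇒ W ^ X ⇒ X ^ X ⇒ num ^ X ⇒ num ^ num

Two distinct leftmost derivations for the same string.

Ambiguous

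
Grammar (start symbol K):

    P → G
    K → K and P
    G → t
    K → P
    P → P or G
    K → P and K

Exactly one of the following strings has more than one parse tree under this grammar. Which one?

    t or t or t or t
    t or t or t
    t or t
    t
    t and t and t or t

t or t or t or t: 1 tree
t or t or t: 1 tree
t or t: 1 tree
t: 1 tree
t and t and t or t: 4 trees

t and t and t or t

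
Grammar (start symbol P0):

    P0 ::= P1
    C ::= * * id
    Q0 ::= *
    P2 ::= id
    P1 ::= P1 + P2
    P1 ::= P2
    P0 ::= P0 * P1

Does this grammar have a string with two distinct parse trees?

Unambiguous

(C, Q0 are unreachable from P0, so their rules don't affect L(P0).) This is a standard precedence ladder (P0 over P1 over P2), with each level left-recursive on its own operator ('*' at P0, '+' at P1). That structure is LR(1), hence unambiguous.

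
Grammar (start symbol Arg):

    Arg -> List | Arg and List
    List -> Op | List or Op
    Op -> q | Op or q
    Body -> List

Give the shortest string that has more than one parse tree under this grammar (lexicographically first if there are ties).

length 1: no string has ≥2 trees
length 3: q or q has 2 parse trees

Two derivations of q or q:
  Arg ⇒ List ⇒ Op ⇒ Op or q ⇒ q or q
  Arg ⇒ List ⇒ List or Op ⇒ Op or Op ⇒ q or Op ⇒ q or q

q or q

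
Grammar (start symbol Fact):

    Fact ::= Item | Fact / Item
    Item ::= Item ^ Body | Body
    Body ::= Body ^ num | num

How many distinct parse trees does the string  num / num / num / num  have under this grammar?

Parse trees for num / num / num / num:
  [Fact [Fact [Fact [Fact [Item [Body num]]] / [Item [Body num]]] / [Item [Body num]]] / [Item [Body num]]]

1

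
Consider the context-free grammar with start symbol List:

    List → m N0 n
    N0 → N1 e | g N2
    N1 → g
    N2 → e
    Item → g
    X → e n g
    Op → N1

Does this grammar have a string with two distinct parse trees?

Witness: m g e n

Derivation 1: List ⇒ m N0 n ⇒ m N1 e n ⇒ m g e n
Derivation 2: List ⇒ m N0 n ⇒ m g N2 n ⇒ m g e n

Two distinct leftmost derivations for the same string.

Ambiguous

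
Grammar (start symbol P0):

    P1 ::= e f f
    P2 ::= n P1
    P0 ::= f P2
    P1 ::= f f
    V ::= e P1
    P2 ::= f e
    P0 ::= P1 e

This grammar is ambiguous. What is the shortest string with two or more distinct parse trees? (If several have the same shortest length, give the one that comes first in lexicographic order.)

f f e

length 3: f f e has 2 parse trees

Two derivations of f f e:
  P0 ⇒ f P2 ⇒ f f e
  P0 ⇒ P1 e ⇒ f f e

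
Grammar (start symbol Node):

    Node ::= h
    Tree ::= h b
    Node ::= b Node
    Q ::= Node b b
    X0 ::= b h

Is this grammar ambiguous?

Unambiguous

Only Node is reachable from Node; ignoring the rest: Each reachable nonterminal has at most one production per leading terminal, and all productions are right-linear; the derivation is determined token-by-token.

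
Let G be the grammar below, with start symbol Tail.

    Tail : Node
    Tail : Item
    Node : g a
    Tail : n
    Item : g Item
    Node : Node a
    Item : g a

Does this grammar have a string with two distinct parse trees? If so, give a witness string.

Ambiguous

Witness: g a

Derivation 1: Tail ⇒ Node ⇒ g a
Derivation 2: Tail ⇒ Item ⇒ g a

Two distinct leftmost derivations for the same string.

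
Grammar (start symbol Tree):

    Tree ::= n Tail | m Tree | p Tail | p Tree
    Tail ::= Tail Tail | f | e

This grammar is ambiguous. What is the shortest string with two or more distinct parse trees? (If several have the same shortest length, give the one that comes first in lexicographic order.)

length 2: no string has ≥2 trees
length 3: no string has ≥2 trees
length 4: n e e e has 2 parse trees

Two derivations of n e e e:
  Tree ⇒ n Tail ⇒ n Tail Tail ⇒ n Tail Tail Tail ⇒ n e Tail Tail ⇒ n e e Tail ⇒ n e e e
  Tree ⇒ n Tail ⇒ n Tail Tail ⇒ n e Tail ⇒ n e Tail Tail ⇒ n e e Tail ⇒ n e e e

n e e e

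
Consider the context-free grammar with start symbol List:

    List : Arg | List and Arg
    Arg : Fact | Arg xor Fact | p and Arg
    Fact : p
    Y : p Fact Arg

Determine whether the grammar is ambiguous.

Ambiguous

Witness: p and p

Derivation 1: List ⇒ Arg ⇒ p and Arg ⇒ p and Fact ⇒ p and p
Derivation 2: List ⇒ List and Arg ⇒ Arg and Arg ⇒ Fact and Arg ⇒ p and Arg ⇒ p and Fact ⇒ p and p

Two distinct leftmost derivations for the same string.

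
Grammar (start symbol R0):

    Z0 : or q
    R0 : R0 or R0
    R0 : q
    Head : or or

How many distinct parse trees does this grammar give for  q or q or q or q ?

Parse trees for q or q or q or q:
  [R0 [R0 q] or [R0 [R0 q] or [R0 [R0 q] or [R0 q]]]]
  [R0 [R0 q] or [R0 [R0 [R0 q] or [R0 q]] or [R0 q]]]
  [R0 [R0 [R0 q] or [R0 q]] or [R0 [R0 q] or [R0 q]]]
  [R0 [R0 [R0 q] or [R0 [R0 q] or [R0 q]]] or [R0 q]]
  [R0 [R0 [R0 [R0 q] or [R0 q]] or [R0 q]] or [R0 q]]

5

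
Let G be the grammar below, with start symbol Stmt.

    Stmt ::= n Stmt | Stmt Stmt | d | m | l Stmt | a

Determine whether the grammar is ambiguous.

Witness: a a a

Derivation 1: Stmt ⇒ Stmt Stmt ⇒ Stmt Stmt Stmt ⇒ a Stmt Stmt ⇒ a a Stmt ⇒ a a a
Derivation 2: Stmt ⇒ Stmt Stmt ⇒ a Stmt ⇒ a Stmt Stmt ⇒ a a Stmt ⇒ a a a

Two distinct leftmost derivations for the same string.

Ambiguous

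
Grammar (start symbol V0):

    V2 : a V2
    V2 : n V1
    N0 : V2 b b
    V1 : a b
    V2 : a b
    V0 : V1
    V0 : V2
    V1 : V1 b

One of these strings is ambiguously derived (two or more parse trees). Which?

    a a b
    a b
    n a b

a a b: 1 tree
a b: 2 trees
n a b: 1 tree

a b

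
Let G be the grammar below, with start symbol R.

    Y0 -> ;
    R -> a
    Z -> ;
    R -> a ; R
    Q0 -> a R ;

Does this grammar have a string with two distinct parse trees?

(Z, Y0, Q0 are unreachable from R, so their rules don't affect L(R).) The reachable grammar is A → atom sep A | atom. Each atom is followed by either the separator (recurse) or end-of-string (stop) — no choice point.

Unambiguous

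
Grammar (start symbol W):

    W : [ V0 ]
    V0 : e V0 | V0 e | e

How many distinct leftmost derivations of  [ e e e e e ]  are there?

16

Parse trees for [ e e e e e ] (showing first 6 of 16):
  [W [ [V0 e [V0 e [V0 e [V0 e [V0 e]]]]] ]]
  [W [ [V0 e [V0 e [V0 e [V0 [V0 e] e]]]] ]]
  [W [ [V0 e [V0 e [V0 [V0 e [V0 e]] e]]] ]]
  [W [ [V0 e [V0 e [V0 [V0 [V0 e] e] e]]] ]]
  [W [ [V0 e [V0 [V0 e [V0 e [V0 e]]] e]] ]]
  [W [ [V0 e [V0 [V0 e [V0 [V0 e] e]] e]] ]]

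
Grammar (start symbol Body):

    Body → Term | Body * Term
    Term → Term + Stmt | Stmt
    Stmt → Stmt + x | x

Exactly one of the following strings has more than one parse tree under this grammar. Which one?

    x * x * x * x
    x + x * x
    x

x + x * x

x * x * x * x: 1 tree
x + x * x: 2 trees
x: 1 tree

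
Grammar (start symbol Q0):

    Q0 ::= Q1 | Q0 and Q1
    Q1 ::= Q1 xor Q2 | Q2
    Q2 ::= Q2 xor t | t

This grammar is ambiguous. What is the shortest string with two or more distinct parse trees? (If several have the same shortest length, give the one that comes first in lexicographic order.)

length 1: no string has ≥2 trees
length 3: t xor t has 2 parse trees

Two derivations of t xor t:
  Q0 ⇒ Q1 ⇒ Q1 xor Q2 ⇒ Q2 xor Q2 ⇒ t xor Q2 ⇒ t xor t
  Q0 ⇒ Q1 ⇒ Q2 ⇒ Q2 xor t ⇒ t xor t

t xor t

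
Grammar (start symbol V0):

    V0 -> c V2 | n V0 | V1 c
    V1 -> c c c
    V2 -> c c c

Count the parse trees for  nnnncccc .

Parse trees for nnnncccc:
  [V0 n [V0 n [V0 n [V0 n [V0 c [V2 c c c]]]]]]
  [V0 n [V0 n [V0 n [V0 n [V0 [V1 c c c] c]]]]]

2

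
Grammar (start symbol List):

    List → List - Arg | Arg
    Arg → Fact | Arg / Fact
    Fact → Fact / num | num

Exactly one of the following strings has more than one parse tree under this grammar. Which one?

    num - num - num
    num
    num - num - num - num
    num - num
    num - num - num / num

num - num - num / num

num - num - num: 1 tree
num: 1 tree
num - num - num - num: 1 tree
num - num: 1 tree
num - num - num / num: 2 trees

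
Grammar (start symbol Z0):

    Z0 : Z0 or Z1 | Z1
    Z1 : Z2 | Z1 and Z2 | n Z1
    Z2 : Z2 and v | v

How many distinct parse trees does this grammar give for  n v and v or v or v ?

3

Parse trees for n v and v or v or v:
  [Z0 [Z0 [Z0 [Z1 [Z1 n [Z1 [Z2 v]]] and [Z2 v]]] or [Z1 [Z2 v]]] or [Z1 [Z2 v]]]
  [Z0 [Z0 [Z0 [Z1 n [Z1 [Z2 [Z2 v] and v]]]] or [Z1 [Z2 v]]] or [Z1 [Z2 v]]]
  [Z0 [Z0 [Z0 [Z1 n [Z1 [Z1 [Z2 v]] and [Z2 v]]]] or [Z1 [Z2 v]]] or [Z1 [Z2 v]]]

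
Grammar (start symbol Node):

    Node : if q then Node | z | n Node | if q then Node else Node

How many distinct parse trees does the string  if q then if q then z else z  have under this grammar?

2

Parse trees for if q then if q then z else z:
  [Node if q then [Node if q then [Node z] else [Node z]]]
  [Node if q then [Node if q then [Node z]] else [Node z]]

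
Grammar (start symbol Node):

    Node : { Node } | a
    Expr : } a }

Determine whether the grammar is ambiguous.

(Expr is unreachable from Node, so its rules don't affect L(Node).) L(Node) is { openⁿ atom closeⁿ : n ≥ 0 }. The bracket depth fixes n, and the derivation is forced at every step.

Unambiguous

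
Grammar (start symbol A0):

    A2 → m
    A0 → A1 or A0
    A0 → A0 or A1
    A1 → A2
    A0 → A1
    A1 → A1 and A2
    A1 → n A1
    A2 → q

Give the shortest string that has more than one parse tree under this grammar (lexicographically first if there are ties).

length 1: no string has ≥2 trees
length 2: no string has ≥2 trees
length 3: m or m has 2 parse trees

Two derivations of m or m:
  A0 ⇒ A1 or A0 ⇒ A2 or A0 ⇒ m or A0 ⇒ m or A1 ⇒ m or A2 ⇒ m or m
  A0 ⇒ A0 or A1 ⇒ A1 or A1 ⇒ A2 or A1 ⇒ m or A1 ⇒ m or A2 ⇒ m or m

m or m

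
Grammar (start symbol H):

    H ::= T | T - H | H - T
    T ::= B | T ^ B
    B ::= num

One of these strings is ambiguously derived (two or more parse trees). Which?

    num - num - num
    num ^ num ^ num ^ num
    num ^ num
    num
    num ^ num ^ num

num - num - num: 4 trees
num ^ num ^ num ^ num: 1 tree
num ^ num: 1 tree
num: 1 tree
num ^ num ^ num: 1 tree

num - num - num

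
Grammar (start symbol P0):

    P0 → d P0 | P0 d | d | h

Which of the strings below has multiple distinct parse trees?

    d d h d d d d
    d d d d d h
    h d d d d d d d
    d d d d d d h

d d h d d d d

d d h d d d d: 15 trees
d d d d d h: 1 tree
h d d d d d d d: 1 tree
d d d d d d h: 1 tree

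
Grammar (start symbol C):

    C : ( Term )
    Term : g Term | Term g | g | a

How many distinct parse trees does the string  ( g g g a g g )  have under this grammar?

10

Parse trees for ( g g g a g g ) (showing first 6 of 10):
  [C ( [Term g [Term g [Term g [Term [Term [Term a] g] g]]]] )]
  [C ( [Term g [Term g [Term [Term g [Term [Term a] g]] g]]] )]
  [C ( [Term g [Term g [Term [Term [Term g [Term a]] g] g]]] )]
  [C ( [Term g [Term [Term g [Term g [Term [Term a] g]]] g]] )]
  [C ( [Term g [Term [Term g [Term [Term g [Term a]] g]] g]] )]
  [C ( [Term g [Term [Term [Term g [Term g [Term a]]] g] g]] )]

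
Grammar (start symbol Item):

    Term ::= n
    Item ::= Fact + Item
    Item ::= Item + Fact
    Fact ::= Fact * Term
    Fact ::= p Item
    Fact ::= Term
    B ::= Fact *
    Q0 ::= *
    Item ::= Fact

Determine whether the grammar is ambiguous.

Witness: n + n

Derivation 1: Item ⇒ Fact + Item ⇒ Term + Item ⇒ n + Item ⇒ n + Fact ⇒ n + Term ⇒ n + n
Derivation 2: Item ⇒ Item + Fact ⇒ Fact + Fact ⇒ Term + Fact ⇒ n + Fact ⇒ n + Term ⇒ n + n

Two distinct leftmost derivations for the same string.

Ambiguous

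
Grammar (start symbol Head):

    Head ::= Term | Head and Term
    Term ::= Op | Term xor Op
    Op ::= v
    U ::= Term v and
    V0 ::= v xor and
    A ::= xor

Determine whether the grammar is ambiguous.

Only Head, Term, Op are reachable from Head; ignoring the rest: Head → Head and Term | Term  ;  Term → Term xor Op | Op  — a left-associative chain with Op at the bottom. Each string factors uniquely by precedence.

Unambiguous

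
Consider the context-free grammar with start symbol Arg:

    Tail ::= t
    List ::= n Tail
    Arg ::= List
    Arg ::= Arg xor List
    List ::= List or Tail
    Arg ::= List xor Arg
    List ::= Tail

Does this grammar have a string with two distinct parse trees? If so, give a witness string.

Ambiguous

Witness: t xor t

Derivation 1: Arg ⇒ Arg xor List ⇒ List xor List ⇒ Tail xor List ⇒ t xor List ⇒ t xor Tail ⇒ t xor t
Derivation 2: Arg ⇒ List xor Arg ⇒ Tail xor Arg ⇒ t xor Arg ⇒ t xor List ⇒ t xor Tail ⇒ t xor t

Two distinct leftmost derivations for the same string.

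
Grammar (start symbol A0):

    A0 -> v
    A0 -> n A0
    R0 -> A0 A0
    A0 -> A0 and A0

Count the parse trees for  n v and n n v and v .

Parse trees for n v and n n v and v (showing first 6 of 9):
  [A0 n [A0 [A0 v] and [A0 n [A0 n [A0 [A0 v] and [A0 v]]]]]]
  [A0 n [A0 [A0 v] and [A0 n [A0 [A0 n [A0 v]] and [A0 v]]]]]
  [A0 n [A0 [A0 v] and [A0 [A0 n [A0 n [A0 v]]] and [A0 v]]]]
  [A0 n [A0 [A0 [A0 v] and [A0 n [A0 n [A0 v]]]] and [A0 v]]]
  [A0 [A0 n [A0 v]] and [A0 n [A0 n [A0 [A0 v] and [A0 v]]]]]
  [A0 [A0 n [A0 v]] and [A0 n [A0 [A0 n [A0 v]] and [A0 v]]]]

9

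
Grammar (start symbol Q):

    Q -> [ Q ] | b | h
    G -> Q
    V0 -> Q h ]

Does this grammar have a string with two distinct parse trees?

(G, V0 are unreachable from Q, so their rules don't affect L(Q).) Each string is a nest of matched brackets around a single atom. An opening bracket forces the recursive rule; an atom forces the base rule.

Unambiguous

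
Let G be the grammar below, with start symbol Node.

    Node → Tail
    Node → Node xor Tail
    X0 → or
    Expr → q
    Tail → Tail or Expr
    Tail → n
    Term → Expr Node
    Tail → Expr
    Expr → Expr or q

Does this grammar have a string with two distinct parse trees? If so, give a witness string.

Witness: q or q

Derivation 1: Node ⇒ Tail ⇒ Tail or Expr ⇒ Expr or Expr ⇒ q or Expr ⇒ q or q
Derivation 2: Node ⇒ Tail ⇒ Expr ⇒ Expr or q ⇒ q or q

Two distinct leftmost derivations for the same string.

Ambiguous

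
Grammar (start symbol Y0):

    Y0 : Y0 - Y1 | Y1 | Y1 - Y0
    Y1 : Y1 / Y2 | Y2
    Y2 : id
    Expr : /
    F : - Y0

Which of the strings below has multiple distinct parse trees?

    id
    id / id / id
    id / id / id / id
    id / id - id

id: 1 tree
id / id / id: 1 tree
id / id / id / id: 1 tree
id / id - id: 2 trees

id / id - id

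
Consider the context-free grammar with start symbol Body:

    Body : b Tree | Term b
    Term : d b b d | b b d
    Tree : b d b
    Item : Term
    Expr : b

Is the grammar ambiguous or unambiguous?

Witness: b b d b

Derivation 1: Body ⇒ b Tree ⇒ b b d b
Derivation 2: Body ⇒ Term b ⇒ b b d b

Two distinct leftmost derivations for the same string.

Ambiguous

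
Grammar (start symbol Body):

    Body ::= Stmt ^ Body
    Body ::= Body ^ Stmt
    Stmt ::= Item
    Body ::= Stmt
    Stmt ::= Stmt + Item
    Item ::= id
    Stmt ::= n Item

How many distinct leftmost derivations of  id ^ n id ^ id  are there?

Parse trees for id ^ n id ^ id:
  [Body [Stmt [Item id]] ^ [Body [Stmt n [Item id]] ^ [Body [Stmt [Item id]]]]]
  [Body [Stmt [Item id]] ^ [Body [Body [Stmt n [Item id]]] ^ [Stmt [Item id]]]]
  [Body [Body [Stmt [Item id]] ^ [Body [Stmt n [Item id]]]] ^ [Stmt [Item id]]]
  [Body [Body [Body [Stmt [Item id]]] ^ [Stmt n [Item id]]] ^ [Stmt [Item id]]]

4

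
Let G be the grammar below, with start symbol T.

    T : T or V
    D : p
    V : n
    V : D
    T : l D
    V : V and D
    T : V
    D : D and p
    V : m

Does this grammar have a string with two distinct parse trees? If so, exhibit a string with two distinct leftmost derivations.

Ambiguous

Witness: p and p

Derivation 1: T ⇒ V ⇒ D ⇒ D and p ⇒ p and p
Derivation 2: T ⇒ V ⇒ V and D ⇒ D and D ⇒ p and D ⇒ p and p

Two distinct leftmost derivations for the same string.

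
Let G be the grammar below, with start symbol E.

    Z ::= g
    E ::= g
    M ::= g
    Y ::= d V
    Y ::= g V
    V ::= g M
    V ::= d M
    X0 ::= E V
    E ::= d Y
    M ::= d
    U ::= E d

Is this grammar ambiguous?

Unambiguous

(X0, U, Z are unreachable from E, so their rules don't affect L(E).) The reachable rules are right-linear with at most one rule per (nonterminal, next-terminal) pair. Each input token forces the next rule, so parsing is deterministic.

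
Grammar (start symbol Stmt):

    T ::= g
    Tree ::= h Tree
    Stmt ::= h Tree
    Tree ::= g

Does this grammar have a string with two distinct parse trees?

Unambiguous

(T is unreachable from Stmt, so its rules don't affect L(Stmt).) Each reachable nonterminal has at most one production per leading terminal, and all productions are right-linear; the derivation is determined token-by-token.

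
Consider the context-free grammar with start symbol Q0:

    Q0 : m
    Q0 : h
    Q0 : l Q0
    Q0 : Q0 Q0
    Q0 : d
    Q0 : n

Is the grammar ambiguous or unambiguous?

Witness: d d d

Derivation 1: Q0 ⇒ Q0 Q0 ⇒ Q0 Q0 Q0 ⇒ d Q0 Q0 ⇒ d d Q0 ⇒ d d d
Derivation 2: Q0 ⇒ Q0 Q0 ⇒ d Q0 ⇒ d Q0 Q0 ⇒ d d Q0 ⇒ d d d

Two distinct leftmost derivations for the same string.

Ambiguous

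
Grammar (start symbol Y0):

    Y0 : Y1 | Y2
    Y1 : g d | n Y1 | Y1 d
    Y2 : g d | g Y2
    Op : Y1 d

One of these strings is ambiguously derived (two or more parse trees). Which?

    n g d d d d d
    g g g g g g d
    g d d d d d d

n g d d d d d

n g d d d d d: 5 trees
g g g g g g d: 1 tree
g d d d d d d: 1 tree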